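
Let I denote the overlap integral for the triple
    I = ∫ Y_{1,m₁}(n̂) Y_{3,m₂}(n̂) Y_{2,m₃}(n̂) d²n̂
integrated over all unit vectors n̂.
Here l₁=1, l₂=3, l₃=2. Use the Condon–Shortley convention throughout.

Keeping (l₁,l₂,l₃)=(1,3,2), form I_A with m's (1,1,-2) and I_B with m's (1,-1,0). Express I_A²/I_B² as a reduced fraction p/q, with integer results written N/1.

Same 1,3,2: normalisation and zero-m 3j drop out of the ratio.
A: Δ: 2! 0! 4! / 7! → 1/105; sum: t=0:+1/48 = 1/48; 3j²(1 3 2; 1 1 -2) = Δ·Π!·Σ² = 1/105  (sign +1)
B: Δ: 2! 0! 4! / 7! → 1/105; sum: t=0:+1/8 = 1/8; 3j²(1 3 2; 1 -1 0) = Δ·Π!·Σ² = 2/35  (sign +1)
I_A²/I_B² = (1/105)/(2/35) = 1/6

1/6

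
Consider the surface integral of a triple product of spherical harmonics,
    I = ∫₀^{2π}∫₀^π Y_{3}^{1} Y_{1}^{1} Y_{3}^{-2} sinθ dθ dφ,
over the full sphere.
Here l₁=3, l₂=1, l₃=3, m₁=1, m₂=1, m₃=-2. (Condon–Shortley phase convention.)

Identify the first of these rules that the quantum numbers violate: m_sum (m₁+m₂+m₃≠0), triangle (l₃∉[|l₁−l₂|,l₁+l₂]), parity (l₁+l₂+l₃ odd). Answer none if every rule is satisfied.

parity

Σmᵢ = 0  ✓
l₃∈[|l₁−l₂|,l₁+l₂]=[2,4], have l₃=3  ✓
Σlᵢ = 7 ⇒ odd  ✗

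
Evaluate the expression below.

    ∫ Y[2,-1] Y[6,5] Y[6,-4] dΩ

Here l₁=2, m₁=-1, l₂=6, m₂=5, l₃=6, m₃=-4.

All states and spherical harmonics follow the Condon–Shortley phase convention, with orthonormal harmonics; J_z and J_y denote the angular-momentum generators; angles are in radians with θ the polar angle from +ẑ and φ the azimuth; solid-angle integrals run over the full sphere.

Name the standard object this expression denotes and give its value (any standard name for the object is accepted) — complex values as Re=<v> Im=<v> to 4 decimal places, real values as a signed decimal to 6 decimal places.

Gaunt coefficient, -0.197649

This is a Gaunt coefficient — the integral of a triple product of spherical harmonics over the sphere.
Rules hold: Σm=0, L=14 even, 4≤6≤8.
N = 5·13·13 = 845
Δ = 2!·2!·10!/15! = 1/90090
Racah Σ t=0..2: t=0:+1/69120 t=1:−1/14400 t=2:+1/69120 = -7/172800
⇒ 3j(2 6 6; 0 0 0)² = 14/715, sgn -1
Racah Σ t=1..2: t=1:−1/7257600 t=2:+1/725760 = 1/806400
⇒ 3j(2 6 6; -1 5 -4)² = 27/910, sgn +1
4πI² = N·(3j₀)²·(3jₘ)² = 27/55
I = -1·√(0.490909/4π) = -0.19764945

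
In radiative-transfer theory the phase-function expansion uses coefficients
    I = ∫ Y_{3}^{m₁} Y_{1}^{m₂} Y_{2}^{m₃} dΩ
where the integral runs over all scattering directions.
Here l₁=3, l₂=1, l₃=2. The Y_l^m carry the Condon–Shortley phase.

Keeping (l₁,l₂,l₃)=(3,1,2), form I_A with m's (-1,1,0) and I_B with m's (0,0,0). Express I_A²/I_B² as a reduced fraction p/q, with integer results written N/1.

2/3

l's match ⇒ only the (l;m) 3-j factors differ between A and B.
A: triangle coeff Δ(3,1,2) = 1/105; Σ_t [2,2]: t=2:+1/8 = 1/8; (3j)²=2/35 [(3 1 2; -1 1 0)], sign=+1
B: triangle coeff Δ(3,1,2) = 1/105; Σ_t [1,1]: t=1:−1/4 = -1/4; (3j)²=3/35 [(3 1 2; 0 0 0)], sign=-1
I_A²/I_B² = (2/35)/(3/35) = 2/3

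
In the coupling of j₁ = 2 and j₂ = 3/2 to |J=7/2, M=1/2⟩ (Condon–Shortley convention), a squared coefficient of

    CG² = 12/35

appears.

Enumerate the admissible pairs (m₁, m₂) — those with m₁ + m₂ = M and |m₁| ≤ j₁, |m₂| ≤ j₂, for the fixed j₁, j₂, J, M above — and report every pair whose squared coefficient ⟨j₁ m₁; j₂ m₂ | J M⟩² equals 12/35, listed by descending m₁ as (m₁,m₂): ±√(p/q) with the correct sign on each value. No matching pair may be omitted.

(1,-1/2): +√(12/35)

Admissible pairs with m₁+m₂ = M = 1/2: (-1,3/2), (0,1/2), (1,-1/2), (2,-3/2)
  (m₁,m₂)=(2,-3/2): CG² = 1/35, CG = +√(1/35)
  (m₁,m₂)=(1,-1/2): CG² = 12/35, CG = +√(12/35)   ← matches the target
  (m₁,m₂)=(0,1/2): CG² = 18/35, CG = +√(18/35)
  (m₁,m₂)=(-1,3/2): CG² = 4/35, CG = +√(4/35)
Pairs with CG² = 12/35: (1,-1/2): +√(12/35)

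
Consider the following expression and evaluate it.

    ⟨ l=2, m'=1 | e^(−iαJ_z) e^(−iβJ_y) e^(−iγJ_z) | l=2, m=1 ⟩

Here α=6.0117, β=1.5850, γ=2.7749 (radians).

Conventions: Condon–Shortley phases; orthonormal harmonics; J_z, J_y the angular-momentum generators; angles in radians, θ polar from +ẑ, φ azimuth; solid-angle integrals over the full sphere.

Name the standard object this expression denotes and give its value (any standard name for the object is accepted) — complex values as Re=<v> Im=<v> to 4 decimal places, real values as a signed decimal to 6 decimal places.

This is a Wigner D-matrix element — the rotation-matrix element ⟨l m'| R(α,β,γ) |l m⟩ in the angular-momentum basis.
Split into d^2_{1,1}(β=1.5850) × two z-phases.
c=cos(1.585000/2)=0.702067, s=sin(1.585000/2)=0.712111; N=√[6·1·6·1]=6.000000
k∈{0,1} keeps every argument non-negative
  k=0: (−1)^0·6.0000/(6)·0.7021^4·0.7121^0 = +0.242949
  k=1: (−1)^1·6.0000/(2)·0.7021^2·0.7121^2 = -0.749849
d^2_{1,1}(1.5850) = +0.242949 -0.749849 = -0.506900
D = (+0.963374+0.268163i)·(-0.506900)·(-0.933518-0.358530i) = +0.407133+0.301977i

Wigner D-matrix element, Re=0.4071 Im=0.3020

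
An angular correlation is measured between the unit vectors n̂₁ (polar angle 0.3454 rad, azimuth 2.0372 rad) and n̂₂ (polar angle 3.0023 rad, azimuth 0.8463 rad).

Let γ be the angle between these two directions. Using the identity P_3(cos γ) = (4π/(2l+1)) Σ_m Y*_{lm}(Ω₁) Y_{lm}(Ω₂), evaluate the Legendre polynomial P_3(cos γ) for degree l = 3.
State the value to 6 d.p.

Addition theorem: P_3(cos γ) = (4π/7) Σ_m Y*_{lm}(Ω₁) Y_{lm}(Ω₂), m = −3…3:
  [-3]  conj(Y_{3,-3})(Ω₁) = (0.015955, -0.002765) ; Y_{3,-3}(Ω₂) = (-0.000920, -0.000633) ; Δ = (-0.000016, -0.000008)
  [-2]  conj(Y_{3,-2})(Ω₁) = (-0.065653, -0.088550) ; Y_{3,-2}(Ω₂) = (0.002371, 0.019366) ; Δ = (0.001559, -0.001481)
  [-1]  conj(Y_{3,-1})(Ω₁) = (-0.168613, 0.334916) ; Y_{3,-1}(Ω₂) = (0.116089, -0.131165) ; Δ = (0.024355, 0.060996)
  [+0]  conj(Y_{3,0})(Ω₁) = (0.501016, -0.000000) ; Y_{3,0}(Ω₂) = (-0.703503, 0.000000) ; Δ = (-0.352466, 0.000000)
  [+1]  conj(Y_{3,1})(Ω₁) = (0.168613, 0.334916) ; Y_{3,1}(Ω₂) = (-0.116089, -0.131165) ; Δ = (0.024355, -0.060996)
  [+2]  conj(Y_{3,2})(Ω₁) = (-0.065653, 0.088550) ; Y_{3,2}(Ω₂) = (0.002371, -0.019366) ; Δ = (0.001559, 0.001481)
  [+3]  conj(Y_{3,3})(Ω₁) = (-0.015955, -0.002765) ; Y_{3,3}(Ω₂) = (0.000920, -0.000633) ; Δ = (-0.000016, 0.000008)
Total Σ_m = (-0.300670, 0.000000). Multiply by 1.795196: (-0.539762, 0.000000). P_3(cos γ) = -0.539762

-0.539762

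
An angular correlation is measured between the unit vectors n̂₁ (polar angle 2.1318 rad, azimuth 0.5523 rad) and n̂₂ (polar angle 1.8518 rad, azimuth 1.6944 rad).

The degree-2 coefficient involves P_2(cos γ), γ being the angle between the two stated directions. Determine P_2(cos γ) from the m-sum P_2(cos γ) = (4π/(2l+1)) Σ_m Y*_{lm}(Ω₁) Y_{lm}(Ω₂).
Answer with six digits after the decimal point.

-0.146130

Term-by-term m-sum for l=2 (normalisation 4π/5 = 2.513274):
  [-2]  conj(Y_{2,-2})(Ω₁) = (0.124480, 0.247381) ; Y_{2,-2}(Ω₂) = (-0.345727, 0.087251) ; Δ = (-0.064620, -0.074665)
  [-1]  conj(Y_{2,-1})(Ω₁) = (-0.296279, -0.182589) ; Y_{2,-1}(Ω₂) = (0.025378, 0.204270) ; Δ = (0.029778, -0.065154)
  [+0]  conj(Y_{2,0})(Ω₁) = (-0.047565, -0.000000) ; Y_{2,0}(Ω₂) = (-0.242625, 0.000000) ; Δ = (0.011540, 0.000000)
  [+1]  conj(Y_{2,1})(Ω₁) = (0.296279, -0.182589) ; Y_{2,1}(Ω₂) = (-0.025378, 0.204270) ; Δ = (0.029778, 0.065154)
  [+2]  conj(Y_{2,2})(Ω₁) = (0.124480, -0.247381) ; Y_{2,2}(Ω₂) = (-0.345727, -0.087251) ; Δ = (-0.064620, 0.074665)
Accumulated sum (-0.058143, 0.000000); after 4π/(2l+1) scaling, (-0.146130, 0.000000) ⇒ P_2 = -0.146130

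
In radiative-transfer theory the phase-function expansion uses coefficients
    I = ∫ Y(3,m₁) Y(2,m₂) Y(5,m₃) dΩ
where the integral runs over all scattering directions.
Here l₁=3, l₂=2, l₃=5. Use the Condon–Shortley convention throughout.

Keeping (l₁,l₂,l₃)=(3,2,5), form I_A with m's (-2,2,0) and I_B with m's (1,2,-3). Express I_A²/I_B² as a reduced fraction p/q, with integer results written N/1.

1/14

Same 3,2,5: normalisation and zero-m 3j drop out of the ratio.
A: Δ: 0! 6! 4! / 11! → 1/2310; sum: t=0:+1/2880 = 1/2880; 3j²(3 2 5; -2 2 0) = Δ·Π!·Σ² = 1/462  (sign -1)
B: Δ: 0! 6! 4! / 11! → 1/2310; sum: t=0:+1/1152 = 1/1152; 3j²(3 2 5; 1 2 -3) = Δ·Π!·Σ² = 1/33  (sign +1)
I_A²/I_B² = (1/462)/(1/33) = 1/14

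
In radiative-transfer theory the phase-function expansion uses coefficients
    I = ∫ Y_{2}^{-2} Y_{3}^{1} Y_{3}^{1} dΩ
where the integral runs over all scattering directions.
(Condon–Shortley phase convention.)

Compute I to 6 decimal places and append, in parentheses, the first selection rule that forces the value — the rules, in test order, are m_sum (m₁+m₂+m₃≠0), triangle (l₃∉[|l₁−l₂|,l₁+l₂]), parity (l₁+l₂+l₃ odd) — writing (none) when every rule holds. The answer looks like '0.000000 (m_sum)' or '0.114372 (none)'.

0.206013 (none)

m-sum 0 ✓  L=8 even ✓  1≤3≤5 ✓
Π(2lᵢ+1) = 5×7×7 = 245
triangle coeff Δ(2,3,3) = 1/3780
Σ_t [0,2]: t=0:+1/24 t=1:−1/4 t=2:+1/24 = -1/6
(3j)²=4/105 [(2 3 3; 0 0 0)], sign=+1
Σ_t [2,2]: t=2:+1/16 = 1/16
(3j)²=2/35 [(2 3 3; -2 1 1)], sign=+1
⇒ 4πI² = 8/15
I = (+1)√(8/15/(4π)) = 0.20601291
No selection rule forces the value: the integral is nonzero (none).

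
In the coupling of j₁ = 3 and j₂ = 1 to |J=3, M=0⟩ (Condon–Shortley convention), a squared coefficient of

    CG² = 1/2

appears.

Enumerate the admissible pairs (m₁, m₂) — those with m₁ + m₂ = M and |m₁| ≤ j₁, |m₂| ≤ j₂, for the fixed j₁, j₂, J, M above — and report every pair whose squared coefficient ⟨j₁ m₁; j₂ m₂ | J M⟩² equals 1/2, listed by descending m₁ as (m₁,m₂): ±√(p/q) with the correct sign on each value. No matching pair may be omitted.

(1,-1): +√(1/2); (-1,1): −√(1/2)

Admissible pairs with m₁+m₂ = M = 0: (-1,1), (0,0), (1,-1)
  (m₁,m₂)=(1,-1): CG² = 1/2, CG = +√(1/2)   ← matches the target
  (m₁,m₂)=(0,0): CG² = 0/1, CG = 0
  (m₁,m₂)=(-1,1): CG² = 1/2, CG = −√(1/2)   ← matches the target
Pairs with CG² = 1/2: (1,-1): +√(1/2); (-1,1): −√(1/2)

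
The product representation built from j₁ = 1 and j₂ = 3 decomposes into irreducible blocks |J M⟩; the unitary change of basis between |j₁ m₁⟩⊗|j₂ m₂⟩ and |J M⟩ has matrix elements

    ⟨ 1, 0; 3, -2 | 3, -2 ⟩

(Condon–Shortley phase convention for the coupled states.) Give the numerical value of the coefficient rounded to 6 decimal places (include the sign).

j₁+j₂−J=1  J+j₁−j₂=1  J−j₁+j₂=5  j₁+j₂+J+1=8
(j₁±m₁, j₂±m₂, J±M) = (1,1,1,5,1,5)
P² = 300
sum k=0..1:
  [0] +1/24 = 1/24
  [1] −1/120 = -1/120
S = 1/30
C² = P²·S² = 1/3 ; C = +0.577350

+0.577350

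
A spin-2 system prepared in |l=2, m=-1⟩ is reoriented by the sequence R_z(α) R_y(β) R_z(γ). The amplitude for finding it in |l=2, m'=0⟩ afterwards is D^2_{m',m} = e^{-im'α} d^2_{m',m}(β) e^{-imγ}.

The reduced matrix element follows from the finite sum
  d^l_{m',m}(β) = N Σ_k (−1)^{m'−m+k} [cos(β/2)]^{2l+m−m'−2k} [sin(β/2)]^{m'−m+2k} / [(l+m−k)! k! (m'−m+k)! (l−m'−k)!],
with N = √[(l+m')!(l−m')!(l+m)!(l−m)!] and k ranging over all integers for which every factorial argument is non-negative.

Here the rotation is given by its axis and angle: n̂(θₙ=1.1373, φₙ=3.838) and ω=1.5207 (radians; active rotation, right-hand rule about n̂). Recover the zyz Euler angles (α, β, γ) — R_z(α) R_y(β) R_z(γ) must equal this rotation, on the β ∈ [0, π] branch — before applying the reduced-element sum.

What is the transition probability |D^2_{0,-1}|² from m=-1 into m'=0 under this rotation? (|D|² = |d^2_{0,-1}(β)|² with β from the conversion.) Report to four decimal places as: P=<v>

Axis–angle → zyz. n̂ = (sinθₙcosφₙ, sinθₙsinφₙ, cosθₙ) = (-0.696192, -0.582132, +0.420046), ω = 1.5207.
R = I cosω + sinω [n̂]ₓ + (1−cosω) n̂n̂ᵀ gives
  R = [+0.510488, -0.034538, -0.859191; +0.804501, +0.371983, +0.463041; +0.303612, -0.927597, +0.217679]
β = atan2(√(R₁₃²+R₂₃²), R₃₃) = 1.351360; α = atan2(R₂₃, R₁₃) mod 2π = 2.647291; γ = atan2(R₃₂, −R₃₁) mod 2π = 4.396069
Split into d^2_{0,-1}(β=1.3514) × two z-phases.
c=cos(1.351360/2)=0.780282, s=sin(1.351360/2)=0.625428; N=√[2·2·1·6]=4.898979
k∈{0,1} keeps every argument non-negative
  k=0: (−1)^1·4.8990/(2)·0.7803^3·0.6254^1 = -0.727792
  k=1: (−1)^2·4.8990/(2)·0.7803^1·0.6254^3 = +0.467584
d^2_{0,-1}(1.3514) = -0.727792 +0.467584 = -0.260208
|D^2_{0,-1}|² = |d^2_{0,-1}(β)|² = (-0.260208)² = 0.067708 (the z-rotation phases have unit modulus)

P=0.0677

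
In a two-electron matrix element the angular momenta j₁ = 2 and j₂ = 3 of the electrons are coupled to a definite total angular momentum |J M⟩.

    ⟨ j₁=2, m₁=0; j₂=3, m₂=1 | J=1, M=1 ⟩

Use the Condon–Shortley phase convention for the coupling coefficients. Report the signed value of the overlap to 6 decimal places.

+0.414039

j₁+j₂−J=4  J+j₁−j₂=0  J−j₁+j₂=2  j₁+j₂+J+1=7
(j₁±m₁, j₂±m₂, J±M) = (2,2,4,2,2,0)
P² = 384/35
sum k=2..2:
  [2] +1/8 = 1/8
S = 1/8
C² = P²·S² = 6/35 ; C = +0.414039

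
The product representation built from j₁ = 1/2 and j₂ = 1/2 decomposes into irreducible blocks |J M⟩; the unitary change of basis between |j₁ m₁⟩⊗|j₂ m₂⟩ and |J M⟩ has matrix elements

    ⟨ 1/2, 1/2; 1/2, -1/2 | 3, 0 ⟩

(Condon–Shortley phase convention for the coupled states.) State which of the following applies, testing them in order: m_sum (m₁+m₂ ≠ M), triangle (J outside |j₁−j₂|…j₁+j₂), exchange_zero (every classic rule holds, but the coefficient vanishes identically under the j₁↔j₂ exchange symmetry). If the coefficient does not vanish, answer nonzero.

triangle

m-sum: m₁+m₂ = 1/2+(-1/2) = 0, M = 0  ✓
triangle: need |j₁−j₂| ≤ J ≤ j₁+j₂, i.e. J ∈ [0, 1]; J = 3 is outside ✗ ⇒ coefficient is 0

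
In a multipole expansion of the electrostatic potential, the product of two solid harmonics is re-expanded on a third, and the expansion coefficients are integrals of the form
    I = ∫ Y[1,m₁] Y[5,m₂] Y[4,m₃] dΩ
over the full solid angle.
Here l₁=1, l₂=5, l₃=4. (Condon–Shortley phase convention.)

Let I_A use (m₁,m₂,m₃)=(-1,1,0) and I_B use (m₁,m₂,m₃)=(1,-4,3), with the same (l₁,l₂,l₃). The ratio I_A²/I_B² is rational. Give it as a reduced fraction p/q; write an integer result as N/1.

5/12

Shared (l₁,l₂,l₃)=(1,5,4): N and (l;000)² cancel in I_A²/I_B².
A: Δ = 2!·0!·8!/11! = 1/495; Racah Σ t=2..2: t=2:+1/1152 = 1/1152; ⇒ 3j(1 5 4; -1 1 0)² = 1/33, sgn +1
B: Δ = 2!·0!·8!/11! = 1/495; Racah Σ t=0..0: t=0:+1/10080 = 1/10080; ⇒ 3j(1 5 4; 1 -4 3)² = 4/55, sgn -1
I_A²/I_B² = (1/33)/(4/55) = 5/12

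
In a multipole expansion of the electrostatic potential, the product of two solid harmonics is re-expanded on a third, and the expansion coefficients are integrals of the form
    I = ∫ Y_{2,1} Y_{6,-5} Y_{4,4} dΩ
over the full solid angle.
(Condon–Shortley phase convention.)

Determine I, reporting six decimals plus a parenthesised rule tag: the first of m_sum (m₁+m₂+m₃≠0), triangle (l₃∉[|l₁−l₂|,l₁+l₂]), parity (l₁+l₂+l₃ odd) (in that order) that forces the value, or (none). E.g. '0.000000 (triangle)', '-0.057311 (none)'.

Checks pass: Σm=0; 12 even; l₃=4∈[4,8].
(2·2+1)(2·6+1)(2·4+1) = 585
Δ: 4! 0! 8! / 13! → 1/6435
sum: t=2:+1/2304 = 1/2304
3j²(2 6 4; 0 0 0) = Δ·Π!·Σ² = 5/143  (sign +1)
sum: t=1:−1/241920 = -1/241920
3j²(2 6 4; 1 -5 4) = Δ·Π!·Σ² = 1/39  (sign -1)
combine: 4πI² = 585·5/143·1/39 = 75/143
take √, sign -1: I = -0.20429497
No selection rule forces the value: the integral is nonzero (none).

-0.204295 (none)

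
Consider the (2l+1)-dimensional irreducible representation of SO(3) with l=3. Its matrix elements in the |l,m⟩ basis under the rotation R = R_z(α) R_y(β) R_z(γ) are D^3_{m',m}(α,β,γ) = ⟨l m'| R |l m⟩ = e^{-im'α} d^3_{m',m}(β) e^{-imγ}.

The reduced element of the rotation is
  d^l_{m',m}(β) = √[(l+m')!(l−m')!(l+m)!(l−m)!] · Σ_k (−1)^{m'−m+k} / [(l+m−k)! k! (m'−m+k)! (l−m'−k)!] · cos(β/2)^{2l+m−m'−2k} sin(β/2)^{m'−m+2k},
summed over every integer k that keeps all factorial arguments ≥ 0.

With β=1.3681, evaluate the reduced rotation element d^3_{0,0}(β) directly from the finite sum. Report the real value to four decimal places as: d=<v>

d^3_{0,0}(β=1.3681) via the finite sum:
With c≡cos(β/2)=0.775020 and s≡sin(β/2)=0.631937, N=[6·6·6·6]^{1/2}=36.000000
Admissible k: 0..3 (factorial args all ≥0)
  k=0: (−1)^0·36.0000/(36)·0.7750^6·0.6319^0 = +0.216709
  k=1: (−1)^1·36.0000/(4)·0.7750^4·0.6319^2 = -1.296705
  k=2: (−1)^2·36.0000/(4)·0.7750^2·0.6319^4 = +0.862111
  k=3: (−1)^3·36.0000/(36)·0.7750^0·0.6319^6 = -0.063686
d^3_{0,0}(1.3681) = +0.216709 -1.296705 +0.862111 -0.063686 = -0.281571

d=-0.2816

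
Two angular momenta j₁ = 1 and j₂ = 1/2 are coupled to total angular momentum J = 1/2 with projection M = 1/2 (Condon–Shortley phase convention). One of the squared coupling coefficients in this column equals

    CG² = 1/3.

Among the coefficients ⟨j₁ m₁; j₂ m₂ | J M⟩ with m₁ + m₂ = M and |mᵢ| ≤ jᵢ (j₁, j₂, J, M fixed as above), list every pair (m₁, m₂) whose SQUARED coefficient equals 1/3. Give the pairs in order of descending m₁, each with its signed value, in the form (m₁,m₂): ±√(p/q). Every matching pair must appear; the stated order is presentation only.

(0,1/2): −√(1/3)

Admissible pairs with m₁+m₂ = M = 1/2: (0,1/2), (1,-1/2)
  (m₁,m₂)=(1,-1/2): CG² = 2/3, CG = +√(2/3)
  (m₁,m₂)=(0,1/2): CG² = 1/3, CG = −√(1/3)   ← matches the target
Pairs with CG² = 1/3: (0,1/2): −√(1/3)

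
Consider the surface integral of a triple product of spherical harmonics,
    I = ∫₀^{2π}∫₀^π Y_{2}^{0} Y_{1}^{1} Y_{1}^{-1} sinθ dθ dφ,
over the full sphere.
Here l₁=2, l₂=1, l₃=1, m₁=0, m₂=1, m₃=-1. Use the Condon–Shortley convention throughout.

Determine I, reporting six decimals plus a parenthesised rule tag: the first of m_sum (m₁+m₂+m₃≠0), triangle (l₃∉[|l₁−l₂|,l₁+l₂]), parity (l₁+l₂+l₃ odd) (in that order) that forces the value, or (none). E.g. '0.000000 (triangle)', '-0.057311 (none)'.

Rules hold: Σm=0, L=4 even, 1≤1≤3.
N = 5·3·3 = 45
Δ = 2!·2!·0!/5! = 1/30
Racah Σ t=1..1: t=1:−1/1 = -1/1
⇒ 3j(2 1 1; 0 0 0)² = 2/15, sgn +1
Racah Σ t=2..2: t=2:+1/4 = 1/4
⇒ 3j(2 1 1; 0 1 -1)² = 1/30, sgn +1
4πI² = N·(3j₀)²·(3jₘ)² = 1/5
I = +1·√(0.2/4π) = 0.12615663
No selection rule forces the value: the integral is nonzero (none).

0.126157 (none)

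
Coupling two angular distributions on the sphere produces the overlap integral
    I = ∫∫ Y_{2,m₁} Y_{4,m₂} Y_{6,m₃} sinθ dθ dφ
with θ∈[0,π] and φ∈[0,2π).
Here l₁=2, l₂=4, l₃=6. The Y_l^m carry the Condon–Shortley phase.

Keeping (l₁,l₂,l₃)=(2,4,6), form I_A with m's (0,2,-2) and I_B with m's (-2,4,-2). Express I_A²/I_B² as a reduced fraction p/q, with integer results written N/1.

168/1

l's match ⇒ only the (l;m) 3-j factors differ between A and B.
A: triangle coeff Δ(2,4,6) = 1/6435; Σ_t [0,0]: t=0:+1/5760 = 1/5760; (3j)²=56/2145 [(2 4 6; 0 2 -2)], sign=+1
B: triangle coeff Δ(2,4,6) = 1/6435; Σ_t [0,0]: t=0:+1/967680 = 1/967680; (3j)²=1/6435 [(2 4 6; -2 4 -2)], sign=+1
I_A²/I_B² = (56/2145)/(1/6435) = 168/1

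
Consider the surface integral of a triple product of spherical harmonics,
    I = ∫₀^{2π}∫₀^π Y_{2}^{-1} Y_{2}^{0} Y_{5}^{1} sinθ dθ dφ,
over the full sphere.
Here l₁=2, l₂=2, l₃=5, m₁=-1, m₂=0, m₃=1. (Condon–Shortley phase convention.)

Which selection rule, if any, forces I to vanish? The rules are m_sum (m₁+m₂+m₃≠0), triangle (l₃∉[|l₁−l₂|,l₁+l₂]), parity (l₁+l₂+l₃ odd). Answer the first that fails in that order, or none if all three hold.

Σmᵢ = 0  ✓
l₃∈[|l₁−l₂|,l₁+l₂]=[0,4] required, l₃=5 fails  ✗
Σlᵢ = 9 ⇒ odd

triangle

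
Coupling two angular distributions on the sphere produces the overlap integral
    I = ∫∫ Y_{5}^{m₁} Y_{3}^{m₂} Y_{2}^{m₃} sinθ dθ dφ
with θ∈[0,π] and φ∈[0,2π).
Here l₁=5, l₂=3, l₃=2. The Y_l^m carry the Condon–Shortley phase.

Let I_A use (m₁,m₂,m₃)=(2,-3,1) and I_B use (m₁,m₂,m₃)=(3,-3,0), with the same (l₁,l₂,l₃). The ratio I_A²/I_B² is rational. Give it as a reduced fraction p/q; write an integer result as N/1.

Same 5,3,2: normalisation and zero-m 3j drop out of the ratio.
A: Δ: 6! 4! 0! / 11! → 1/2310; sum: t=0:+1/4320 = 1/4320; 3j²(5 3 2; 2 -3 1) = Δ·Π!·Σ² = 1/330  (sign -1)
B: Δ: 6! 4! 0! / 11! → 1/2310; sum: t=0:+1/2880 = 1/2880; 3j²(5 3 2; 3 -3 0) = Δ·Π!·Σ² = 2/165  (sign +1)
I_A²/I_B² = (1/330)/(2/165) = 1/4

1/4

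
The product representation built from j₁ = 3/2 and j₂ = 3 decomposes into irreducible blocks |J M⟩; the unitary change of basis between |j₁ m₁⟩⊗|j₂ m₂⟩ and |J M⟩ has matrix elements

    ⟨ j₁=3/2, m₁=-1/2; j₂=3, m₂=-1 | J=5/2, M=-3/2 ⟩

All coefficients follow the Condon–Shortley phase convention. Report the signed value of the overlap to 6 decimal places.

−√(7/20) ≈ -0.591608

√[6·2!1!4!/8! · 1!2!2!4!1!4!] = √(576/35)
  +(−1)^1/∏(1,1,1,1,0,3)! = -1/6  (running -1/6)
  +(−1)^2/∏(2,0,0,0,1,4)! = 1/48  (running -7/48)
⟨..|..⟩ = √(576/35)·(-7/48) = -0.591608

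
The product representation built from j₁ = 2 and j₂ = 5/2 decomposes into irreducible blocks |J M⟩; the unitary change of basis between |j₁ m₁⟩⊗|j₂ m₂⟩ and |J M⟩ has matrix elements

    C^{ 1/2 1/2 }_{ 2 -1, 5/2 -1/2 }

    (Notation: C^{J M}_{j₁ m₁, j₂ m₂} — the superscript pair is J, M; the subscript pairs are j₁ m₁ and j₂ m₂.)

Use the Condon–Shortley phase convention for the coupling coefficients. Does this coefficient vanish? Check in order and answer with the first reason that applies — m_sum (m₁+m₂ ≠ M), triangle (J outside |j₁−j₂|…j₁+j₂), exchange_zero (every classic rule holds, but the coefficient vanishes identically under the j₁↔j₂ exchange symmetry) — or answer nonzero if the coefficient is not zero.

m_sum

m-sum: m₁+m₂ = -1+(-1/2) = -3/2, M = 1/2  ✗ ⇒ coefficient is 0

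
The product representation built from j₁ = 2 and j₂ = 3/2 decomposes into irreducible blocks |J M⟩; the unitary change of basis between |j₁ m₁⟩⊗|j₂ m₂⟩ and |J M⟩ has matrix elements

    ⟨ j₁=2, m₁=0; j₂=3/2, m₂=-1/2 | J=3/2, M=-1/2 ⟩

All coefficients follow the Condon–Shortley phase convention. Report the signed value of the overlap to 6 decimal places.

j₁+j₂−J=2  J+j₁−j₂=2  J−j₁+j₂=1  j₁+j₂+J+1=6
(j₁±m₁, j₂±m₂, J±M) = (2,2,1,2,1,2)
P² = 16/45
sum k=0..1:
  [0] +1/4 = 1/4
  [1] −1/1 = -1
S = -3/4
C² = P²·S² = 1/5 ; C = -0.447214

-0.447214  (= −√(1/5))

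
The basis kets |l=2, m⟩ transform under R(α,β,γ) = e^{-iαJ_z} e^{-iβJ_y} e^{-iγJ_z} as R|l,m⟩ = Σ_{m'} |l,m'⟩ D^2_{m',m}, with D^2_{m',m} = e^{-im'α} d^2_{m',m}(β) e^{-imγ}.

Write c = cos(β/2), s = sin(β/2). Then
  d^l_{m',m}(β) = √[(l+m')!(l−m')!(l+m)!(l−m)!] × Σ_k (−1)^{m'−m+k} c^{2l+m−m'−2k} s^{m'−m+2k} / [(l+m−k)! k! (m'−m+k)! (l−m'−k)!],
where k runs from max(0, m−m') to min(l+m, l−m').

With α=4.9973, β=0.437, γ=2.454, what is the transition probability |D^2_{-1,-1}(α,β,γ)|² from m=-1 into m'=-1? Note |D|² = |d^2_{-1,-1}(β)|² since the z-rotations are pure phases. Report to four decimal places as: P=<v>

Split into d^2_{-1,-1}(β=0.4370) × two z-phases.
Half-angle: c=0.976224, s=0.216766. N=√(1·6·1·6)=6.000000
k: max(0,(-1)−(-1))=0 … min(2+(-1),2−(-1))=1
  k=0: (−1)^0·6.0000/(6)·0.9762^4·0.2168^0 = +0.908233
  k=1: (−1)^1·6.0000/(2)·0.9762^2·0.2168^2 = -0.134338
d^2_{-1,-1}(0.4370) = +0.908233 -0.134338 = +0.773895
|D^2_{-1,-1}|² = |d^2_{-1,-1}(β)|² = (+0.773895)² = 0.598913 (the z-rotation phases have unit modulus)

P=0.5989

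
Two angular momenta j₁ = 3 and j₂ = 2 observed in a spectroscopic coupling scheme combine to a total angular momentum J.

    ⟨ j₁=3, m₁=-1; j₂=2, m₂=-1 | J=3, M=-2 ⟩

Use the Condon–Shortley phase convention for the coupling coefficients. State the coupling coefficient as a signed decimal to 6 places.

√[7·2!4!2!/9! · 2!4!1!3!1!5!] = √(64)
  +(−1)^0/∏(0,2,4,1,0,1)! = 1/48  (running 1/48)
  +(−1)^1/∏(1,1,3,0,1,2)! = -1/12  (running -1/16)
⟨..|..⟩ = √(64)·(-1/16) = -0.500000

−√(1/4) = -0.500000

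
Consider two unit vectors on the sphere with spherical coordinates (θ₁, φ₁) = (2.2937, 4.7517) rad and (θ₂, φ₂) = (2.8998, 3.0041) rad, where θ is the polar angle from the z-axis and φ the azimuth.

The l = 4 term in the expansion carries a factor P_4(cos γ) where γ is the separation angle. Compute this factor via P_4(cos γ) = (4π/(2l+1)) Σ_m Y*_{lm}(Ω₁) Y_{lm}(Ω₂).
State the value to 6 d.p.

-0.415062

Summing Y*_{l m}(θ₁,φ₁)·Y_{l m}(θ₂,φ₂) over m ∈ [−4, 4]; prefactor 4π/(2·4+1) = 1.396263:
  m=-4: (0.138210, 0.021914) × (0.001240, 0.000760) = (0.000155, 0.000132)  (running Σ = (0.000155, 0.000132))
  m=-3: (0.041085, -0.346757) × (0.015284, 0.006688) = (0.002947, -0.005025)  (running Σ = (0.003102, -0.004893))
  m=-2: (-0.387005, -0.030490) × (0.103344, 0.029157) = (-0.039106, -0.014435)  (running Σ = (-0.036004, -0.019328))
  m=-1: (-0.000587, 0.014933) × (0.392055, 0.054247) = (-0.001040, 0.005823)  (running Σ = (-0.037044, -0.013505))
  m=0: (-0.362387, -0.000000) × (0.615854, 0.000000) = (-0.223177, -0.000000)  (running Σ = (-0.260222, -0.013505))
  m=1: (0.000587, 0.014933) × (-0.392055, 0.054247) = (-0.001040, -0.005823)  (running Σ = (-0.261262, -0.019328))
  m=2: (-0.387005, 0.030490) × (0.103344, -0.029157) = (-0.039106, 0.014435)  (running Σ = (-0.300368, -0.004893))
  m=3: (-0.041085, -0.346757) × (-0.015284, 0.006688) = (0.002947, 0.005025)  (running Σ = (-0.297421, 0.000132))
  m=4: (0.138210, -0.021914) × (0.001240, -0.000760) = (0.000155, -0.000132)  (running Σ = (-0.297266, -0.000000))
Σ over m = (-0.297266, -0.000000); ×(4π/9) → (-0.415062, -0.000000). Real part: -0.415062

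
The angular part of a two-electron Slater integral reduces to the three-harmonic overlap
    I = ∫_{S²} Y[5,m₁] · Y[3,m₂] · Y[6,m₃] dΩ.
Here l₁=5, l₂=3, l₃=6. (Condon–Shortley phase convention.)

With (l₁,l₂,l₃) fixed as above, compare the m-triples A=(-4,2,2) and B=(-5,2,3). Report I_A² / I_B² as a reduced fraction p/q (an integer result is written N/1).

5/2

Same 5,3,6: normalisation and zero-m 3j drop out of the ratio.
A: Δ: 2! 8! 4! / 15! → 1/675675; sum: t=1:−1/967680 t=2:+1/60480 = 1/64512; 3j²(5 3 6; -4 2 2) = Δ·Π!·Σ² = 15/1001  (sign +1)
B: Δ: 2! 8! 4! / 15! → 1/675675; sum: t=2:+1/483840 = 1/483840; 3j²(5 3 6; -5 2 3) = Δ·Π!·Σ² = 6/1001  (sign -1)
I_A²/I_B² = (15/1001)/(6/1001) = 5/2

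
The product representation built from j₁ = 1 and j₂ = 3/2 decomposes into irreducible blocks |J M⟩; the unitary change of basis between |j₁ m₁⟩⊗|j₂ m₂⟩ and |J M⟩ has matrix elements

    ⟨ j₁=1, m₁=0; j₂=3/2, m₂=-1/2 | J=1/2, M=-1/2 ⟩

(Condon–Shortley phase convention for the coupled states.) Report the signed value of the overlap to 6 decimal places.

-0.577350

triangle: 2!×0!×1!/4! = 2/24
(j±m)!: 1!×1!×1!×2!×0!×1! = 2
prefactor² = (2J+1)×Δ×N² = 1/3
  k=1: −1/(1!×1!×0!×0!×0!×1!) = -1
Σ = -1  ⇒  CG² = 1/3×(-1)² = 1/3
CG = −√(1/3) = -0.577350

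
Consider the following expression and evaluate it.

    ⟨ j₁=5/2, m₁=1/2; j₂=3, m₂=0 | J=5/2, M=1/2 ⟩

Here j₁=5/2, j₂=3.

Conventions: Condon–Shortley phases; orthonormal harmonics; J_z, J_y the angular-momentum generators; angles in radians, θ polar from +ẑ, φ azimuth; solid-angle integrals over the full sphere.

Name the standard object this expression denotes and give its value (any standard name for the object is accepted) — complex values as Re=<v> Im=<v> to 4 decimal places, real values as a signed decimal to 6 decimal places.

This is a Clebsch–Gordan (vector-coupling) coefficient.
triangle: 3!·2!·3!/9! = 72/362880
(j±m)!: 3!·2!·3!·3!·3!·2! = 5184
prefactor² = (2J+1)·Δ·N² = 216/35
  k=0: +1/(0!·3!·2!·3!·0!·0!) = 1/72
  k=1: −1/(1!·2!·1!·2!·1!·1!) = -1/4
  k=2: +1/(2!·1!·0!·1!·2!·2!) = 1/8
Σ = -1/9  ⇒  CG² = 216/35·(-1/9)² = 8/105
CG = −√(8/105) = -0.276026

Clebsch–Gordan coefficient, −√(8/105) ≈ -0.276026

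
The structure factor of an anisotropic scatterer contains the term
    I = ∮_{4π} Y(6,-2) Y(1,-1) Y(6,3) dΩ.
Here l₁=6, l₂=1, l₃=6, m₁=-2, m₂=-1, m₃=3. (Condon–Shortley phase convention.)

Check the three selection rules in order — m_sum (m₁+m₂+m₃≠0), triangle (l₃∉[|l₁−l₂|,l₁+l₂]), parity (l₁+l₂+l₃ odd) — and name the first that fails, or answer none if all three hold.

Σmᵢ = 0  ✓
l₃∈[|l₁−l₂|,l₁+l₂]=[5,7], have l₃=6  ✓
Σlᵢ = 13 ⇒ odd  ✗

parity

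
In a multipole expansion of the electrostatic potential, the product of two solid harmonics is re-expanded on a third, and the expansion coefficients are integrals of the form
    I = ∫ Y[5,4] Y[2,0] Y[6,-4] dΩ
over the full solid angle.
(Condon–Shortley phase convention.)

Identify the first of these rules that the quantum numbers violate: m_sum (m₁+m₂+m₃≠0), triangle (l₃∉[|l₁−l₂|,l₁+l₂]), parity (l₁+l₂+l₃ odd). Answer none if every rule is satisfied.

parity

Σmᵢ = 0  ✓
l₃∈[|l₁−l₂|,l₁+l₂]=[3,7], have l₃=6  ✓
Σlᵢ = 13 ⇒ odd  ✗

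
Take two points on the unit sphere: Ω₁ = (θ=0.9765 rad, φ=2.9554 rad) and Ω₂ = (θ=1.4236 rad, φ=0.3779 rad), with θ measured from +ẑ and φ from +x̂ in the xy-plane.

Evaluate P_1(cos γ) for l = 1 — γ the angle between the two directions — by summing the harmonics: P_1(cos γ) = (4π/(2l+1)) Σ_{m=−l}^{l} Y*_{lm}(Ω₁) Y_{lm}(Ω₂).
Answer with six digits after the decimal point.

Summing Y*_{l m}(θ₁,φ₁)·Y_{l m}(θ₂,φ₂) over m ∈ [−1, 1]; prefactor 4π/(2·1+1) = 4.188790:
  term(m=-1) = -0.082674+0.052305i   from Y*(Ω₁)=-0.281309+0.052991i, Y(Ω₂)=+0.317644-0.126098i
  term(m=+0) = +0.019605+0.000000i   from Y*(Ω₁)=+0.273581-0.000000i, Y(Ω₂)=+0.071661+0.000000i
  term(m=+1) = -0.082674-0.052305i   from Y*(Ω₁)=+0.281309+0.052991i, Y(Ω₂)=-0.317644-0.126098i
Total Σ_m = -0.145743+0.000000i. Multiply by 4.188790: -0.610487+0.000000i. P_1(cos γ) = -0.610487

-0.610487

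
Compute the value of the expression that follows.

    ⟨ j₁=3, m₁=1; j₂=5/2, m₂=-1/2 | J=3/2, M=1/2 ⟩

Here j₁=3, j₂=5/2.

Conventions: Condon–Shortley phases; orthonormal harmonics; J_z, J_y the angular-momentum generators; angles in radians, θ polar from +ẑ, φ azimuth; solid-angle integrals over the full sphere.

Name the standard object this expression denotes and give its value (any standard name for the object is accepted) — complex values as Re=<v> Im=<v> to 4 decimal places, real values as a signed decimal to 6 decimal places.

This is a Clebsch–Gordan (vector-coupling) coefficient.
√[4·4!2!1!/8! · 4!2!2!3!2!1!] = √(192/35)
  +(−1)^1/∏(1,3,1,1,1,0)! = -1/6  (running -1/6)
  +(−1)^2/∏(2,2,0,0,2,1)! = 1/8  (running -1/24)
⟨..|..⟩ = √(192/35)·(-1/24) = -0.097590

Clebsch–Gordan coefficient, −√(1/105) ≈ -0.097590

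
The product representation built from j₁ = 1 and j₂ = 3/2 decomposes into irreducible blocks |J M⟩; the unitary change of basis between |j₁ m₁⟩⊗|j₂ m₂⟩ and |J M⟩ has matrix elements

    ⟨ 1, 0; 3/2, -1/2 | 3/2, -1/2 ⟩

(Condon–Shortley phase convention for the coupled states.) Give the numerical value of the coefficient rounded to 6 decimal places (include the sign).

+0.258199  (= +√(1/15))

√[4·1!1!2!/5! · 1!1!1!2!1!2!] = √(4/15)
  +(−1)^0/∏(0,1,1,1,0,1)! = 1  (running 1)
  +(−1)^1/∏(1,0,0,0,1,2)! = -1/2  (running 1/2)
⟨..|..⟩ = √(4/15)·(1/2) = +0.258199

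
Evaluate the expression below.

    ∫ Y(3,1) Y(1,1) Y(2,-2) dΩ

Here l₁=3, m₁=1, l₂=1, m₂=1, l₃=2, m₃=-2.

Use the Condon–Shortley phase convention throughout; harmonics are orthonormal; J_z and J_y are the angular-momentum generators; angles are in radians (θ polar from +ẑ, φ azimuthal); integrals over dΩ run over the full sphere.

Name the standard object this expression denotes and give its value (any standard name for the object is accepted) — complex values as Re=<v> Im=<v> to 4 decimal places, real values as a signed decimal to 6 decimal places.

This is a Gaunt coefficient — the integral of a triple product of spherical harmonics over the sphere.
Rules hold: Σm=0, L=6 even, 2≤2≤4.
N = 7·3·5 = 105
Δ = 2!·4!·0!/7! = 1/105
Racah Σ t=1..1: t=1:−1/4 = -1/4
⇒ 3j(3 1 2; 0 0 0)² = 3/35, sgn -1
Racah Σ t=2..2: t=2:+1/48 = 1/48
⇒ 3j(3 1 2; 1 1 -2)² = 1/105, sgn +1
4πI² = N·(3j₀)²·(3jₘ)² = 3/35
I = -1·√(0.0857143/4π) = -0.08258890

Gaunt coefficient, -0.082589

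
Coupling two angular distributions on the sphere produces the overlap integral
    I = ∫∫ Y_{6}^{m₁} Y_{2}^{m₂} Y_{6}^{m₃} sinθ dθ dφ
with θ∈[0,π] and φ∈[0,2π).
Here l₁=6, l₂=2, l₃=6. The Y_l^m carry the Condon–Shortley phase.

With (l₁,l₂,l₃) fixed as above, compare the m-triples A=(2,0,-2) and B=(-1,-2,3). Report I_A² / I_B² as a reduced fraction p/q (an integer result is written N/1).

5/12

Same 6,2,6: normalisation and zero-m 3j drop out of the ratio.
A: Δ: 2! 10! 2! / 15! → 1/90090; sum: t=0:+1/69120 t=1:−1/30240 t=2:+1/322560 = -1/64512; 3j²(6 2 6; 2 0 -2) = Δ·Π!·Σ² = 10/1001  (sign -1)
B: Δ: 2! 10! 2! / 15! → 1/90090; sum: t=0:+1/120960 = 1/120960; 3j²(6 2 6; -1 -2 3) = Δ·Π!·Σ² = 24/1001  (sign -1)
I_A²/I_B² = (10/1001)/(24/1001) = 5/12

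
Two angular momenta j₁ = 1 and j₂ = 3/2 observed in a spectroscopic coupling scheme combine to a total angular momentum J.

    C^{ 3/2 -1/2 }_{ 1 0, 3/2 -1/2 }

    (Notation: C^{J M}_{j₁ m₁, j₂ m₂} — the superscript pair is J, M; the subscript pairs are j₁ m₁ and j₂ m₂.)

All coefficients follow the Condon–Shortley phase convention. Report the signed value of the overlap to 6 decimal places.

+0.258199  (= +√(1/15))

triangle: 1!*1!*2!/5! = 2/120
(j±m)!: 1!*1!*1!*2!*1!*2! = 4
prefactor² = (2J+1)*Δ*N² = 4/15
  k=0: +1/(0!*1!*1!*1!*0!*1!) = 1
  k=1: −1/(1!*0!*0!*0!*1!*2!) = -1/2
Σ = 1/2  ⇒  CG² = 4/15*(1/2)² = 1/15
CG = +√(1/15) = +0.258199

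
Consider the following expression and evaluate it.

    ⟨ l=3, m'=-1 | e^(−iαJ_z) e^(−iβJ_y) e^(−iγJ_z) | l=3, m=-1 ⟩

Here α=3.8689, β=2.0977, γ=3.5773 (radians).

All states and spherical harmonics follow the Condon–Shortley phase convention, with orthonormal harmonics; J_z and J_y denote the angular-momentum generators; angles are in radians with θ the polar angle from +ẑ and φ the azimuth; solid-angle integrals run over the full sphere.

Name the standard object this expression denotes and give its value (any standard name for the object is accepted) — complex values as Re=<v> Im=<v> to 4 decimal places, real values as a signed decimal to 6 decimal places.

Wigner D-matrix element, Re=0.1928 Im=0.4462

This is a Wigner D-matrix element — the rotation-matrix element ⟨l m'| R(α,β,γ) |l m⟩ in the angular-momentum basis.
Split into d^3_{-1,-1}(β=2.0977) × two z-phases.
c=cos(2.097700/2)=0.498568, s=sin(2.097700/2)=0.866850; N=√[2·24·2·24]=48.000000
k∈{0,1,2} keeps every argument non-negative
  k=0: (−1)^0·48.0000/(48)·0.4986^6·0.8669^0 = +0.015358
  k=1: (−1)^1·48.0000/(6)·0.4986^4·0.8669^2 = -0.371430
  k=2: (−1)^2·48.0000/(8)·0.4986^2·0.8669^4 = +0.842126
d^3_{-1,-1}(2.0977) = +0.015358 -0.371430 +0.842126 = +0.486055
Attach z-rotation phases: D = e^{-i(-1)(3.8689)}·(+0.486055)·e^{-i(-1)(3.5773)} = +0.192757+0.446200i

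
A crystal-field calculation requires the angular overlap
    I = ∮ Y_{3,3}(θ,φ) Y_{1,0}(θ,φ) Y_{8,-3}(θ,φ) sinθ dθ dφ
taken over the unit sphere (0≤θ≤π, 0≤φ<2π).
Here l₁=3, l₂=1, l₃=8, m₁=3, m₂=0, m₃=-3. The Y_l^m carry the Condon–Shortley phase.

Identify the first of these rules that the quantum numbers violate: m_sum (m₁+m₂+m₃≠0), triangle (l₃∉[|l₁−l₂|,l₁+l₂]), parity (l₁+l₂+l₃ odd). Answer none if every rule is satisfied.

triangle

Σmᵢ = 0  ✓
l₃∈[|l₁−l₂|,l₁+l₂]=[2,4] required, l₃=8 fails  ✗
Σlᵢ = 12 ⇒ even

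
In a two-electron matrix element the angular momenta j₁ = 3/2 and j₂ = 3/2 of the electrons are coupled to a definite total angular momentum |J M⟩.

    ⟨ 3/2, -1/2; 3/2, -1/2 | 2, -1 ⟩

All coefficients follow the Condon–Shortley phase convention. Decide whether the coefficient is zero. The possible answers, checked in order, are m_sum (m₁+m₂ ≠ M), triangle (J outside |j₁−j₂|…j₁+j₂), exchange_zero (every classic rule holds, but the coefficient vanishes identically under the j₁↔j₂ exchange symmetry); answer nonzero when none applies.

m-sum: m₁+m₂ = -1/2+(-1/2) = -1, M = -1  ✓
triangle: |j₁−j₂| = 0 ≤ J = 2 ≤ j₁+j₂ = 3  ✓
exchange: j₁=j₂ and m₁=m₂, and (−1)^(j₁+j₂−J) = (−1)^1 = −1 forces ⟨j₁m₁;j₂m₂|JM⟩ = −⟨j₂m₂;j₁m₁|JM⟩ = −⟨j₁m₁;j₂m₂|JM⟩ ⇒ the coefficient vanishes identically
Racah sum check: Σ_k collapses to 0 ⇒ CG = 0

exchange_zero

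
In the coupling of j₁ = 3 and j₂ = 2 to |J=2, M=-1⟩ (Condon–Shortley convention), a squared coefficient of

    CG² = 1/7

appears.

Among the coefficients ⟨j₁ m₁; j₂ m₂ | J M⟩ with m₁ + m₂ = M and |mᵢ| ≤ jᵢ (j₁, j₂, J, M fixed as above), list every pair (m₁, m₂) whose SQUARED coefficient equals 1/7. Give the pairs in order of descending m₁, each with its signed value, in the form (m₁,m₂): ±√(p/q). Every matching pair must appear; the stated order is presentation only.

Admissible pairs with m₁+m₂ = M = -1: (-3,2), (-2,1), (-1,0), (0,-1), (1,-2)
  (m₁,m₂)=(1,-2): CG² = 3/14, CG = +√(3/14)
  (m₁,m₂)=(0,-1): CG² = 2/7, CG = −√(2/7)
  (m₁,m₂)=(-1,0): CG² = 1/7, CG = +√(1/7)   ← matches the target
  (m₁,m₂)=(-2,1): CG² = 0/1, CG = 0
  (m₁,m₂)=(-3,2): CG² = 5/14, CG = −√(5/14)
Pairs with CG² = 1/7: (-1,0): +√(1/7)

(-1,0): +√(1/7)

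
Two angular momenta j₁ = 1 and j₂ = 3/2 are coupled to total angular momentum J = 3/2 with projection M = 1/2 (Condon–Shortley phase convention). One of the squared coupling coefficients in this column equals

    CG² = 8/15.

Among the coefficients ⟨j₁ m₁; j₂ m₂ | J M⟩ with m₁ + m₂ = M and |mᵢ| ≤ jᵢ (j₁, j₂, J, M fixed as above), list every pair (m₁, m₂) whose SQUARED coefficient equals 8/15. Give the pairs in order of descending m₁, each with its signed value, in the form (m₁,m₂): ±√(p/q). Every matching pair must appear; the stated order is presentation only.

Admissible pairs with m₁+m₂ = M = 1/2: (-1,3/2), (0,1/2), (1,-1/2)
  (m₁,m₂)=(1,-1/2): CG² = 8/15, CG = +√(8/15)   ← matches the target
  (m₁,m₂)=(0,1/2): CG² = 1/15, CG = −√(1/15)
  (m₁,m₂)=(-1,3/2): CG² = 2/5, CG = −√(2/5)
Pairs with CG² = 8/15: (1,-1/2): +√(8/15)

(1,-1/2): +√(8/15)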